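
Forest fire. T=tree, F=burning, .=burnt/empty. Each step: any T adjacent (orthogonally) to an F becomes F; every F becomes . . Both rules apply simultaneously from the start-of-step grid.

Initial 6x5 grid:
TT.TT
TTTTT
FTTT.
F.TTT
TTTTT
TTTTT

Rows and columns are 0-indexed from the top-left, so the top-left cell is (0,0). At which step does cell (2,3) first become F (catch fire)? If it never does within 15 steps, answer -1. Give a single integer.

Step 1: cell (2,3)='T' (+3 fires, +2 burnt)
Step 2: cell (2,3)='T' (+5 fires, +3 burnt)
Step 3: cell (2,3)='F' (+6 fires, +5 burnt)
  -> target ignites at step 3
Step 4: cell (2,3)='.' (+4 fires, +6 burnt)
Step 5: cell (2,3)='.' (+5 fires, +4 burnt)
Step 6: cell (2,3)='.' (+2 fires, +5 burnt)
Step 7: cell (2,3)='.' (+0 fires, +2 burnt)
  fire out at step 7

3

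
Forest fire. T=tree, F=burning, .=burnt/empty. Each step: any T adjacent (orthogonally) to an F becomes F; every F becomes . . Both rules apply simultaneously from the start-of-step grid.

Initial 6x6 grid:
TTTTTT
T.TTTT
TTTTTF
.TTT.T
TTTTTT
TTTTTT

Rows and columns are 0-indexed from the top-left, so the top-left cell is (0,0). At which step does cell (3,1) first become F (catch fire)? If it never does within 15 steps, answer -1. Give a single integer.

Step 1: cell (3,1)='T' (+3 fires, +1 burnt)
Step 2: cell (3,1)='T' (+4 fires, +3 burnt)
Step 3: cell (3,1)='T' (+6 fires, +4 burnt)
Step 4: cell (3,1)='T' (+6 fires, +6 burnt)
Step 5: cell (3,1)='F' (+5 fires, +6 burnt)
  -> target ignites at step 5
Step 6: cell (3,1)='.' (+4 fires, +5 burnt)
Step 7: cell (3,1)='.' (+3 fires, +4 burnt)
Step 8: cell (3,1)='.' (+1 fires, +3 burnt)
Step 9: cell (3,1)='.' (+0 fires, +1 burnt)
  fire out at step 9

5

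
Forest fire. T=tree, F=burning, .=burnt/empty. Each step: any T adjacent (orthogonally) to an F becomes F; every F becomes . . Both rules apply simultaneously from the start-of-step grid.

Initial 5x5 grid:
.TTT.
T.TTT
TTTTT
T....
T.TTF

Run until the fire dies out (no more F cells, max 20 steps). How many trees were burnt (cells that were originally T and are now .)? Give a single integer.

Answer: 2

Derivation:
Step 1: +1 fires, +1 burnt (F count now 1)
Step 2: +1 fires, +1 burnt (F count now 1)
Step 3: +0 fires, +1 burnt (F count now 0)
Fire out after step 3
Initially T: 16, now '.': 11
Total burnt (originally-T cells now '.'): 2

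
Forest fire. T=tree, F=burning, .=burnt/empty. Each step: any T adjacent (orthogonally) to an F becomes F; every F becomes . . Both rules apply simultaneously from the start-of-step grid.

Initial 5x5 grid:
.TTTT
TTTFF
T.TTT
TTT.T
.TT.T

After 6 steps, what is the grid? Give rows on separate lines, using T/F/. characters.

Step 1: 5 trees catch fire, 2 burn out
  .TTFF
  TTF..
  T.TFF
  TTT.T
  .TT.T
Step 2: 4 trees catch fire, 5 burn out
  .TF..
  TF...
  T.F..
  TTT.F
  .TT.T
Step 3: 4 trees catch fire, 4 burn out
  .F...
  F....
  T....
  TTF..
  .TT.F
Step 4: 3 trees catch fire, 4 burn out
  .....
  .....
  F....
  TF...
  .TF..
Step 5: 2 trees catch fire, 3 burn out
  .....
  .....
  .....
  F....
  .F...
Step 6: 0 trees catch fire, 2 burn out
  .....
  .....
  .....
  .....
  .....

.....
.....
.....
.....
.....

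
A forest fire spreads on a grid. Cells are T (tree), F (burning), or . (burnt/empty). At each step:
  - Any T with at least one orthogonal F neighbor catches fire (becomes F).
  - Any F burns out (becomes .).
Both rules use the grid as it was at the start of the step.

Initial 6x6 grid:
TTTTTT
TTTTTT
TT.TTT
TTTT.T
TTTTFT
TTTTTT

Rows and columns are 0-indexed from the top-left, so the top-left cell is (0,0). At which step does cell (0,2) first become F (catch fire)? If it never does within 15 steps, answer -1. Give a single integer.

Step 1: cell (0,2)='T' (+3 fires, +1 burnt)
Step 2: cell (0,2)='T' (+5 fires, +3 burnt)
Step 3: cell (0,2)='T' (+5 fires, +5 burnt)
Step 4: cell (0,2)='T' (+6 fires, +5 burnt)
Step 5: cell (0,2)='T' (+7 fires, +6 burnt)
Step 6: cell (0,2)='F' (+4 fires, +7 burnt)
  -> target ignites at step 6
Step 7: cell (0,2)='.' (+2 fires, +4 burnt)
Step 8: cell (0,2)='.' (+1 fires, +2 burnt)
Step 9: cell (0,2)='.' (+0 fires, +1 burnt)
  fire out at step 9

6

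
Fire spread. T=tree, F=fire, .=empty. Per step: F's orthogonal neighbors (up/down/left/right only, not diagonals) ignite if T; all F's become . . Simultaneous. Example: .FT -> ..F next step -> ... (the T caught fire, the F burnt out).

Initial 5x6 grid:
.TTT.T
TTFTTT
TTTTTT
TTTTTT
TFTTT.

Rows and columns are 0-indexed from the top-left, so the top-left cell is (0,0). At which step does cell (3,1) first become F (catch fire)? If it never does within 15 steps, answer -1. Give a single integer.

Step 1: cell (3,1)='F' (+7 fires, +2 burnt)
  -> target ignites at step 1
Step 2: cell (3,1)='.' (+9 fires, +7 burnt)
Step 3: cell (3,1)='.' (+5 fires, +9 burnt)
Step 4: cell (3,1)='.' (+3 fires, +5 burnt)
Step 5: cell (3,1)='.' (+1 fires, +3 burnt)
Step 6: cell (3,1)='.' (+0 fires, +1 burnt)
  fire out at step 6

1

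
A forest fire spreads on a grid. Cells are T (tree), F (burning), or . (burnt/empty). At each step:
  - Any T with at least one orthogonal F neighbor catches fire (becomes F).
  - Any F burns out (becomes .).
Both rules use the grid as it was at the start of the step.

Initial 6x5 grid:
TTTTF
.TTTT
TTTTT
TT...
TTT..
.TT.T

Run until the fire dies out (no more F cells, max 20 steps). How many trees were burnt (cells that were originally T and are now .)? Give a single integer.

Step 1: +2 fires, +1 burnt (F count now 2)
Step 2: +3 fires, +2 burnt (F count now 3)
Step 3: +3 fires, +3 burnt (F count now 3)
Step 4: +3 fires, +3 burnt (F count now 3)
Step 5: +1 fires, +3 burnt (F count now 1)
Step 6: +2 fires, +1 burnt (F count now 2)
Step 7: +2 fires, +2 burnt (F count now 2)
Step 8: +3 fires, +2 burnt (F count now 3)
Step 9: +1 fires, +3 burnt (F count now 1)
Step 10: +0 fires, +1 burnt (F count now 0)
Fire out after step 10
Initially T: 21, now '.': 29
Total burnt (originally-T cells now '.'): 20

Answer: 20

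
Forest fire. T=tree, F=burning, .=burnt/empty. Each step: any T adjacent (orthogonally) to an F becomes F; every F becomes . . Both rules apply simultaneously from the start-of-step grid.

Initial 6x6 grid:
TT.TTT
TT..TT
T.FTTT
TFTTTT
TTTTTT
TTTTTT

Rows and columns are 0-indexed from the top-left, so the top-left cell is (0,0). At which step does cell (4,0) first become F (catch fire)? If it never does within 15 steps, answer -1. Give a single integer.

Step 1: cell (4,0)='T' (+4 fires, +2 burnt)
Step 2: cell (4,0)='F' (+6 fires, +4 burnt)
  -> target ignites at step 2
Step 3: cell (4,0)='.' (+7 fires, +6 burnt)
Step 4: cell (4,0)='.' (+7 fires, +7 burnt)
Step 5: cell (4,0)='.' (+5 fires, +7 burnt)
Step 6: cell (4,0)='.' (+1 fires, +5 burnt)
Step 7: cell (4,0)='.' (+0 fires, +1 burnt)
  fire out at step 7

2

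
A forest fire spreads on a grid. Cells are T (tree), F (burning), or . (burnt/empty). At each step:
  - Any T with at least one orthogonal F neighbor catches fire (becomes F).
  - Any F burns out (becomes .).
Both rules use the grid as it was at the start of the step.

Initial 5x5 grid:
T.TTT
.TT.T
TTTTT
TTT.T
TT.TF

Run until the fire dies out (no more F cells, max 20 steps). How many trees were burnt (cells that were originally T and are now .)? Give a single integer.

Step 1: +2 fires, +1 burnt (F count now 2)
Step 2: +1 fires, +2 burnt (F count now 1)
Step 3: +2 fires, +1 burnt (F count now 2)
Step 4: +2 fires, +2 burnt (F count now 2)
Step 5: +4 fires, +2 burnt (F count now 4)
Step 6: +4 fires, +4 burnt (F count now 4)
Step 7: +2 fires, +4 burnt (F count now 2)
Step 8: +1 fires, +2 burnt (F count now 1)
Step 9: +0 fires, +1 burnt (F count now 0)
Fire out after step 9
Initially T: 19, now '.': 24
Total burnt (originally-T cells now '.'): 18

Answer: 18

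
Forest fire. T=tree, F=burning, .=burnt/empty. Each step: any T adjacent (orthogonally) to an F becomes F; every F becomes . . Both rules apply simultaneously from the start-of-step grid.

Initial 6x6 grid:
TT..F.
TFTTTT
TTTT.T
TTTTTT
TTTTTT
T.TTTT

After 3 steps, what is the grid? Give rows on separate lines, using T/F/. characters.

Step 1: 5 trees catch fire, 2 burn out
  TF....
  F.FTFT
  TFTT.T
  TTTTTT
  TTTTTT
  T.TTTT
Step 2: 6 trees catch fire, 5 burn out
  F.....
  ...F.F
  F.FT.T
  TFTTTT
  TTTTTT
  T.TTTT
Step 3: 5 trees catch fire, 6 burn out
  ......
  ......
  ...F.F
  F.FTTT
  TFTTTT
  T.TTTT

......
......
...F.F
F.FTTT
TFTTTT
T.TTTT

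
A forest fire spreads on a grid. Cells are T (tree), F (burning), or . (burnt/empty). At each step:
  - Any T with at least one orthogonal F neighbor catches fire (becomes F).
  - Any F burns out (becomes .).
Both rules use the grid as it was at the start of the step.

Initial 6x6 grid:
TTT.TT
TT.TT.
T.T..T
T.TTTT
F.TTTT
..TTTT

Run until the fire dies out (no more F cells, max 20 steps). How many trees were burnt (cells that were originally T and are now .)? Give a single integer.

Answer: 7

Derivation:
Step 1: +1 fires, +1 burnt (F count now 1)
Step 2: +1 fires, +1 burnt (F count now 1)
Step 3: +1 fires, +1 burnt (F count now 1)
Step 4: +2 fires, +1 burnt (F count now 2)
Step 5: +1 fires, +2 burnt (F count now 1)
Step 6: +1 fires, +1 burnt (F count now 1)
Step 7: +0 fires, +1 burnt (F count now 0)
Fire out after step 7
Initially T: 25, now '.': 18
Total burnt (originally-T cells now '.'): 7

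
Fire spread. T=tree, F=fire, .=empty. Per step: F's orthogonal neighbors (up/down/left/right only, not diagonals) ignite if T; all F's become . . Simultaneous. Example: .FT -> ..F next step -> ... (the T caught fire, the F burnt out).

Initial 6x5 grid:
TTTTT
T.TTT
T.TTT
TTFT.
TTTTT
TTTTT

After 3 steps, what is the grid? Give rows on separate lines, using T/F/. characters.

Step 1: 4 trees catch fire, 1 burn out
  TTTTT
  T.TTT
  T.FTT
  TF.F.
  TTFTT
  TTTTT
Step 2: 6 trees catch fire, 4 burn out
  TTTTT
  T.FTT
  T..FT
  F....
  TF.FT
  TTFTT
Step 3: 8 trees catch fire, 6 burn out
  TTFTT
  T..FT
  F...F
  .....
  F...F
  TF.FT

TTFTT
T..FT
F...F
.....
F...F
TF.FT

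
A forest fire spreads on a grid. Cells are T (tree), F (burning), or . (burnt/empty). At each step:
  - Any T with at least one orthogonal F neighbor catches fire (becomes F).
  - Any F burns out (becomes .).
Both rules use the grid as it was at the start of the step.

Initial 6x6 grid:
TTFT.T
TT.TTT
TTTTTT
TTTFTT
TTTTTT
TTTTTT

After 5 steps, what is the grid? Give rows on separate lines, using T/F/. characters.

Step 1: 6 trees catch fire, 2 burn out
  TF.F.T
  TT.TTT
  TTTFTT
  TTF.FT
  TTTFTT
  TTTTTT
Step 2: 10 trees catch fire, 6 burn out
  F....T
  TF.FTT
  TTF.FT
  TF...F
  TTF.FT
  TTTFTT
Step 3: 9 trees catch fire, 10 burn out
  .....T
  F...FT
  TF...F
  F.....
  TF...F
  TTF.FT
Step 4: 5 trees catch fire, 9 burn out
  .....T
  .....F
  F.....
  ......
  F.....
  TF...F
Step 5: 2 trees catch fire, 5 burn out
  .....F
  ......
  ......
  ......
  ......
  F.....

.....F
......
......
......
......
F.....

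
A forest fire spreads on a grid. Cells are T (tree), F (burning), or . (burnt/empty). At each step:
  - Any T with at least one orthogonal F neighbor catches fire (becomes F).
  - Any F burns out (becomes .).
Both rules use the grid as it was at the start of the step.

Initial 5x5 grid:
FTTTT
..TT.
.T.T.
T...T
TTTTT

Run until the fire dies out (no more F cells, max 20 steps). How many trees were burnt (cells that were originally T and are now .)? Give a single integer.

Step 1: +1 fires, +1 burnt (F count now 1)
Step 2: +1 fires, +1 burnt (F count now 1)
Step 3: +2 fires, +1 burnt (F count now 2)
Step 4: +2 fires, +2 burnt (F count now 2)
Step 5: +1 fires, +2 burnt (F count now 1)
Step 6: +0 fires, +1 burnt (F count now 0)
Fire out after step 6
Initially T: 15, now '.': 17
Total burnt (originally-T cells now '.'): 7

Answer: 7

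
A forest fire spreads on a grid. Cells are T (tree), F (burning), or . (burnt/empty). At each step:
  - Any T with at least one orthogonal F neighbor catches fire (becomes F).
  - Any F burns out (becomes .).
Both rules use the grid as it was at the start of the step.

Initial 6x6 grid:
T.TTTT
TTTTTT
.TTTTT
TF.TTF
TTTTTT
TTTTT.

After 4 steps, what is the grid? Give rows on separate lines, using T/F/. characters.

Step 1: 6 trees catch fire, 2 burn out
  T.TTTT
  TTTTTT
  .FTTTF
  F..TF.
  TFTTTF
  TTTTT.
Step 2: 9 trees catch fire, 6 burn out
  T.TTTT
  TFTTTF
  ..FTF.
  ...F..
  F.FTF.
  TFTTT.
Step 3: 9 trees catch fire, 9 burn out
  T.TTTF
  F.FTF.
  ...F..
  ......
  ...F..
  F.FTF.
Step 4: 5 trees catch fire, 9 burn out
  F.FTF.
  ...F..
  ......
  ......
  ......
  ...F..

F.FTF.
...F..
......
......
......
...F..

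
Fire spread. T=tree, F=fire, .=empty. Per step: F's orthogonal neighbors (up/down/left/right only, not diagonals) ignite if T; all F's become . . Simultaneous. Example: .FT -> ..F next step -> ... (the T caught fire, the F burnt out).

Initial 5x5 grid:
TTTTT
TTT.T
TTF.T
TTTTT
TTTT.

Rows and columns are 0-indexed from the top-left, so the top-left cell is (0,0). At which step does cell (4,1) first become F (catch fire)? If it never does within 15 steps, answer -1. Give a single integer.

Step 1: cell (4,1)='T' (+3 fires, +1 burnt)
Step 2: cell (4,1)='T' (+6 fires, +3 burnt)
Step 3: cell (4,1)='F' (+7 fires, +6 burnt)
  -> target ignites at step 3
Step 4: cell (4,1)='.' (+4 fires, +7 burnt)
Step 5: cell (4,1)='.' (+1 fires, +4 burnt)
Step 6: cell (4,1)='.' (+0 fires, +1 burnt)
  fire out at step 6

3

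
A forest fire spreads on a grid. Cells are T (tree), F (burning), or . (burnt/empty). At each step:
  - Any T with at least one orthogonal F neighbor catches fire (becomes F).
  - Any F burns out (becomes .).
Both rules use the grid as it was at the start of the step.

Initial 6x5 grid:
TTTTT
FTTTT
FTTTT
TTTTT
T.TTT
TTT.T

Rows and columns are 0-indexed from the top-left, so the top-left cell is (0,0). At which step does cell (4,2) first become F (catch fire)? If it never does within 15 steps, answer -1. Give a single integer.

Step 1: cell (4,2)='T' (+4 fires, +2 burnt)
Step 2: cell (4,2)='T' (+5 fires, +4 burnt)
Step 3: cell (4,2)='T' (+5 fires, +5 burnt)
Step 4: cell (4,2)='F' (+6 fires, +5 burnt)
  -> target ignites at step 4
Step 5: cell (4,2)='.' (+4 fires, +6 burnt)
Step 6: cell (4,2)='.' (+1 fires, +4 burnt)
Step 7: cell (4,2)='.' (+1 fires, +1 burnt)
Step 8: cell (4,2)='.' (+0 fires, +1 burnt)
  fire out at step 8

4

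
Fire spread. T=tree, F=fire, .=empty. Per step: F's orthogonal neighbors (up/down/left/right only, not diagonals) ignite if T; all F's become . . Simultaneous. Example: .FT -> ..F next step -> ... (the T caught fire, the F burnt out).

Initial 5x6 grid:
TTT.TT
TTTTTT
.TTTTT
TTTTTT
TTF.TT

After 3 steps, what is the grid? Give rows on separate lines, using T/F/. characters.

Step 1: 2 trees catch fire, 1 burn out
  TTT.TT
  TTTTTT
  .TTTTT
  TTFTTT
  TF..TT
Step 2: 4 trees catch fire, 2 burn out
  TTT.TT
  TTTTTT
  .TFTTT
  TF.FTT
  F...TT
Step 3: 5 trees catch fire, 4 burn out
  TTT.TT
  TTFTTT
  .F.FTT
  F...FT
  ....TT

TTT.TT
TTFTTT
.F.FTT
F...FT
....TT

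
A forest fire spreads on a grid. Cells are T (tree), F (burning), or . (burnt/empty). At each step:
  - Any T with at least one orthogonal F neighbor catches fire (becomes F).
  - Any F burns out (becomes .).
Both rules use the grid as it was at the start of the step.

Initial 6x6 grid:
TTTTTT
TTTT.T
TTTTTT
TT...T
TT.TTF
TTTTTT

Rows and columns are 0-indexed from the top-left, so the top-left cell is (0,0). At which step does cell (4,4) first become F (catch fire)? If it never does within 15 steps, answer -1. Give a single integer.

Step 1: cell (4,4)='F' (+3 fires, +1 burnt)
  -> target ignites at step 1
Step 2: cell (4,4)='.' (+3 fires, +3 burnt)
Step 3: cell (4,4)='.' (+3 fires, +3 burnt)
Step 4: cell (4,4)='.' (+3 fires, +3 burnt)
Step 5: cell (4,4)='.' (+4 fires, +3 burnt)
Step 6: cell (4,4)='.' (+5 fires, +4 burnt)
Step 7: cell (4,4)='.' (+5 fires, +5 burnt)
Step 8: cell (4,4)='.' (+3 fires, +5 burnt)
Step 9: cell (4,4)='.' (+1 fires, +3 burnt)
Step 10: cell (4,4)='.' (+0 fires, +1 burnt)
  fire out at step 10

1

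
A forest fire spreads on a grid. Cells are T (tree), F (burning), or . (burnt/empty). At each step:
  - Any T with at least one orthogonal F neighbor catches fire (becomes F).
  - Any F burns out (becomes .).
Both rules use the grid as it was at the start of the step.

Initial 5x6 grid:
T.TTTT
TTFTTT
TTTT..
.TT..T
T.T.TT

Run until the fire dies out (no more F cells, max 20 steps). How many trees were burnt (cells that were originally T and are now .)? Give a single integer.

Answer: 17

Derivation:
Step 1: +4 fires, +1 burnt (F count now 4)
Step 2: +6 fires, +4 burnt (F count now 6)
Step 3: +6 fires, +6 burnt (F count now 6)
Step 4: +1 fires, +6 burnt (F count now 1)
Step 5: +0 fires, +1 burnt (F count now 0)
Fire out after step 5
Initially T: 21, now '.': 26
Total burnt (originally-T cells now '.'): 17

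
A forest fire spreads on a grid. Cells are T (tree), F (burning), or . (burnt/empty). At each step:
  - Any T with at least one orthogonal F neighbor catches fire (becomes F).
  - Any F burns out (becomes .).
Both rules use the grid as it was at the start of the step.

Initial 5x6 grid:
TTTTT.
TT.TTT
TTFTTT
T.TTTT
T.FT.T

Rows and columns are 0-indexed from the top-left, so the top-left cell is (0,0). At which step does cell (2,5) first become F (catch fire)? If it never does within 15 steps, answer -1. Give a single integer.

Step 1: cell (2,5)='T' (+4 fires, +2 burnt)
Step 2: cell (2,5)='T' (+5 fires, +4 burnt)
Step 3: cell (2,5)='F' (+7 fires, +5 burnt)
  -> target ignites at step 3
Step 4: cell (2,5)='.' (+6 fires, +7 burnt)
Step 5: cell (2,5)='.' (+1 fires, +6 burnt)
Step 6: cell (2,5)='.' (+0 fires, +1 burnt)
  fire out at step 6

3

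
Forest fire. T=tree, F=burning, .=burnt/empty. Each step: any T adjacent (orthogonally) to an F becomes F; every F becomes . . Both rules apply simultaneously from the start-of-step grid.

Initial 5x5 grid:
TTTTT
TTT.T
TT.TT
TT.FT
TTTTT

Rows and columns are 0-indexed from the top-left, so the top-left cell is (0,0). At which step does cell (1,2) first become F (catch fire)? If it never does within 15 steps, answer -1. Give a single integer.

Step 1: cell (1,2)='T' (+3 fires, +1 burnt)
Step 2: cell (1,2)='T' (+3 fires, +3 burnt)
Step 3: cell (1,2)='T' (+2 fires, +3 burnt)
Step 4: cell (1,2)='T' (+3 fires, +2 burnt)
Step 5: cell (1,2)='T' (+3 fires, +3 burnt)
Step 6: cell (1,2)='T' (+3 fires, +3 burnt)
Step 7: cell (1,2)='F' (+3 fires, +3 burnt)
  -> target ignites at step 7
Step 8: cell (1,2)='.' (+1 fires, +3 burnt)
Step 9: cell (1,2)='.' (+0 fires, +1 burnt)
  fire out at step 9

7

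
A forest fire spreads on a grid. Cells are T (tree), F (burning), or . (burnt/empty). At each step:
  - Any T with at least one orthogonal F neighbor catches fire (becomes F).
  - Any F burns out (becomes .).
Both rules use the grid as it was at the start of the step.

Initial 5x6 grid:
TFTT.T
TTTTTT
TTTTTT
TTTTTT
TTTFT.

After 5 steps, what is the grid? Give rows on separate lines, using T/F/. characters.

Step 1: 6 trees catch fire, 2 burn out
  F.FT.T
  TFTTTT
  TTTTTT
  TTTFTT
  TTF.F.
Step 2: 8 trees catch fire, 6 burn out
  ...F.T
  F.FTTT
  TFTFTT
  TTF.FT
  TF....
Step 3: 7 trees catch fire, 8 burn out
  .....T
  ...FTT
  F.F.FT
  TF...F
  F.....
Step 4: 3 trees catch fire, 7 burn out
  .....T
  ....FT
  .....F
  F.....
  ......
Step 5: 1 trees catch fire, 3 burn out
  .....T
  .....F
  ......
  ......
  ......

.....T
.....F
......
......
......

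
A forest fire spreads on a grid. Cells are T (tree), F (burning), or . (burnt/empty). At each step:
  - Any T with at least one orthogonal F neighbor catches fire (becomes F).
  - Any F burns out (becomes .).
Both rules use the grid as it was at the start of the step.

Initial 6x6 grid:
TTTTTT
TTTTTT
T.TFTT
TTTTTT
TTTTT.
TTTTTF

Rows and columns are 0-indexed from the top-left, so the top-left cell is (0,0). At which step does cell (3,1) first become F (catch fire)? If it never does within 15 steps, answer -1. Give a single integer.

Step 1: cell (3,1)='T' (+5 fires, +2 burnt)
Step 2: cell (3,1)='T' (+9 fires, +5 burnt)
Step 3: cell (3,1)='F' (+8 fires, +9 burnt)
  -> target ignites at step 3
Step 4: cell (3,1)='.' (+6 fires, +8 burnt)
Step 5: cell (3,1)='.' (+4 fires, +6 burnt)
Step 6: cell (3,1)='.' (+0 fires, +4 burnt)
  fire out at step 6

3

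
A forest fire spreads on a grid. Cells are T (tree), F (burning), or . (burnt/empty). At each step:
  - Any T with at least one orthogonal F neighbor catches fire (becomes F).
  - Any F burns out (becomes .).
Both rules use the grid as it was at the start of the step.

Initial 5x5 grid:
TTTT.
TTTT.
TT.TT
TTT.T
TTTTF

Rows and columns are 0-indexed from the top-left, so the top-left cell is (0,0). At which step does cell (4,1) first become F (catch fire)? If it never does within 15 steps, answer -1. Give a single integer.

Step 1: cell (4,1)='T' (+2 fires, +1 burnt)
Step 2: cell (4,1)='T' (+2 fires, +2 burnt)
Step 3: cell (4,1)='F' (+3 fires, +2 burnt)
  -> target ignites at step 3
Step 4: cell (4,1)='.' (+3 fires, +3 burnt)
Step 5: cell (4,1)='.' (+4 fires, +3 burnt)
Step 6: cell (4,1)='.' (+3 fires, +4 burnt)
Step 7: cell (4,1)='.' (+2 fires, +3 burnt)
Step 8: cell (4,1)='.' (+1 fires, +2 burnt)
Step 9: cell (4,1)='.' (+0 fires, +1 burnt)
  fire out at step 9

3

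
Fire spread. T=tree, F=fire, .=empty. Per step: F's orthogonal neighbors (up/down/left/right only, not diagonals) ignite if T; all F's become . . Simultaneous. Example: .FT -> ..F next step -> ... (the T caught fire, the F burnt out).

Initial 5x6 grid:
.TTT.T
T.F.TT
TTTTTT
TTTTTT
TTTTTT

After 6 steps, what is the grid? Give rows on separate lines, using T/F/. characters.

Step 1: 2 trees catch fire, 1 burn out
  .TFT.T
  T...TT
  TTFTTT
  TTTTTT
  TTTTTT
Step 2: 5 trees catch fire, 2 burn out
  .F.F.T
  T...TT
  TF.FTT
  TTFTTT
  TTTTTT
Step 3: 5 trees catch fire, 5 burn out
  .....T
  T...TT
  F...FT
  TF.FTT
  TTFTTT
Step 4: 7 trees catch fire, 5 burn out
  .....T
  F...FT
  .....F
  F...FT
  TF.FTT
Step 5: 4 trees catch fire, 7 burn out
  .....T
  .....F
  ......
  .....F
  F...FT
Step 6: 2 trees catch fire, 4 burn out
  .....F
  ......
  ......
  ......
  .....F

.....F
......
......
......
.....F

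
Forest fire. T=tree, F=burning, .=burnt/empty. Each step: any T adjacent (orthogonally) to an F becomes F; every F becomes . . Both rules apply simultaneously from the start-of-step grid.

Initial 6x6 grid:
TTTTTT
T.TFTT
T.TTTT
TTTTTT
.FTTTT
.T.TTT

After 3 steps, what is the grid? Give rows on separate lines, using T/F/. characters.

Step 1: 7 trees catch fire, 2 burn out
  TTTFTT
  T.F.FT
  T.TFTT
  TFTTTT
  ..FTTT
  .F.TTT
Step 2: 9 trees catch fire, 7 burn out
  TTF.FT
  T....F
  T.F.FT
  F.FFTT
  ...FTT
  ...TTT
Step 3: 7 trees catch fire, 9 burn out
  TF...F
  T.....
  F....F
  ....FT
  ....FT
  ...FTT

TF...F
T.....
F....F
....FT
....FT
...FTT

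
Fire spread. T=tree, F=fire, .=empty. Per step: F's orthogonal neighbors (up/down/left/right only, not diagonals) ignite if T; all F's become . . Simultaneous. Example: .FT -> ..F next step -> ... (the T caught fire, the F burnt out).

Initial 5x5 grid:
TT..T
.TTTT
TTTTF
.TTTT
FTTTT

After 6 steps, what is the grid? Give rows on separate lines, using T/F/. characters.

Step 1: 4 trees catch fire, 2 burn out
  TT..T
  .TTTF
  TTTF.
  .TTTF
  .FTTT
Step 2: 7 trees catch fire, 4 burn out
  TT..F
  .TTF.
  TTF..
  .FTF.
  ..FTF
Step 3: 4 trees catch fire, 7 burn out
  TT...
  .TF..
  TF...
  ..F..
  ...F.
Step 4: 2 trees catch fire, 4 burn out
  TT...
  .F...
  F....
  .....
  .....
Step 5: 1 trees catch fire, 2 burn out
  TF...
  .....
  .....
  .....
  .....
Step 6: 1 trees catch fire, 1 burn out
  F....
  .....
  .....
  .....
  .....

F....
.....
.....
.....
.....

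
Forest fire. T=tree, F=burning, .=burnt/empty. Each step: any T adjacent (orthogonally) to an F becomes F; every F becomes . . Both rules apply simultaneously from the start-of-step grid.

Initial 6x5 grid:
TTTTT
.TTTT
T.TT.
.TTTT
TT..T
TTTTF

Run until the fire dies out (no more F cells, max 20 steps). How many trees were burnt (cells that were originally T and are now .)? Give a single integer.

Answer: 22

Derivation:
Step 1: +2 fires, +1 burnt (F count now 2)
Step 2: +2 fires, +2 burnt (F count now 2)
Step 3: +2 fires, +2 burnt (F count now 2)
Step 4: +4 fires, +2 burnt (F count now 4)
Step 5: +4 fires, +4 burnt (F count now 4)
Step 6: +3 fires, +4 burnt (F count now 3)
Step 7: +3 fires, +3 burnt (F count now 3)
Step 8: +1 fires, +3 burnt (F count now 1)
Step 9: +1 fires, +1 burnt (F count now 1)
Step 10: +0 fires, +1 burnt (F count now 0)
Fire out after step 10
Initially T: 23, now '.': 29
Total burnt (originally-T cells now '.'): 22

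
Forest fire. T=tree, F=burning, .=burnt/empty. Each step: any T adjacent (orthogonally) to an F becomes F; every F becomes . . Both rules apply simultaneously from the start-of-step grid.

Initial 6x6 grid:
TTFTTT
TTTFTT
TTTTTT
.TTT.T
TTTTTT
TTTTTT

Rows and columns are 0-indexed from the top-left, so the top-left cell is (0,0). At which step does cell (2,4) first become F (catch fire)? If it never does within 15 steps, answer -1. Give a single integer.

Step 1: cell (2,4)='T' (+5 fires, +2 burnt)
Step 2: cell (2,4)='F' (+7 fires, +5 burnt)
  -> target ignites at step 2
Step 3: cell (2,4)='.' (+6 fires, +7 burnt)
Step 4: cell (2,4)='.' (+6 fires, +6 burnt)
Step 5: cell (2,4)='.' (+4 fires, +6 burnt)
Step 6: cell (2,4)='.' (+3 fires, +4 burnt)
Step 7: cell (2,4)='.' (+1 fires, +3 burnt)
Step 8: cell (2,4)='.' (+0 fires, +1 burnt)
  fire out at step 8

2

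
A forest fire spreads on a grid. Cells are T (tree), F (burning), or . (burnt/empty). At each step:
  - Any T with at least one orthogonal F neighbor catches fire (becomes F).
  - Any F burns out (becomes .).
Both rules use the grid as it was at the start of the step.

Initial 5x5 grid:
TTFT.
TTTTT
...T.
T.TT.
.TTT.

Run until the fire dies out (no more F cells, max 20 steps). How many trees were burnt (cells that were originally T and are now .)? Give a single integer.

Answer: 14

Derivation:
Step 1: +3 fires, +1 burnt (F count now 3)
Step 2: +3 fires, +3 burnt (F count now 3)
Step 3: +3 fires, +3 burnt (F count now 3)
Step 4: +1 fires, +3 burnt (F count now 1)
Step 5: +2 fires, +1 burnt (F count now 2)
Step 6: +1 fires, +2 burnt (F count now 1)
Step 7: +1 fires, +1 burnt (F count now 1)
Step 8: +0 fires, +1 burnt (F count now 0)
Fire out after step 8
Initially T: 15, now '.': 24
Total burnt (originally-T cells now '.'): 14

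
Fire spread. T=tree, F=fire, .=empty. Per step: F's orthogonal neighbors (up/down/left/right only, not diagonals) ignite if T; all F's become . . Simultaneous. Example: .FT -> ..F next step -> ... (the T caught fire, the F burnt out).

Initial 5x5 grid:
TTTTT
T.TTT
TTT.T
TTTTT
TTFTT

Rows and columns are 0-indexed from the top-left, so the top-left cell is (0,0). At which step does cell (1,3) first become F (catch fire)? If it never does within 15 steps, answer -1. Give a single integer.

Step 1: cell (1,3)='T' (+3 fires, +1 burnt)
Step 2: cell (1,3)='T' (+5 fires, +3 burnt)
Step 3: cell (1,3)='T' (+4 fires, +5 burnt)
Step 4: cell (1,3)='F' (+4 fires, +4 burnt)
  -> target ignites at step 4
Step 5: cell (1,3)='.' (+4 fires, +4 burnt)
Step 6: cell (1,3)='.' (+2 fires, +4 burnt)
Step 7: cell (1,3)='.' (+0 fires, +2 burnt)
  fire out at step 7

4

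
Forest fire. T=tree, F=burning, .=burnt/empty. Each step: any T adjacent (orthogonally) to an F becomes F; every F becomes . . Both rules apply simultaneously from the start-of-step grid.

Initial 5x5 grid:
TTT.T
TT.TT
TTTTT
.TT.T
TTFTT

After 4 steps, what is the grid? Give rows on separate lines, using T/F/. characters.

Step 1: 3 trees catch fire, 1 burn out
  TTT.T
  TT.TT
  TTTTT
  .TF.T
  TF.FT
Step 2: 4 trees catch fire, 3 burn out
  TTT.T
  TT.TT
  TTFTT
  .F..T
  F...F
Step 3: 3 trees catch fire, 4 burn out
  TTT.T
  TT.TT
  TF.FT
  ....F
  .....
Step 4: 4 trees catch fire, 3 burn out
  TTT.T
  TF.FT
  F...F
  .....
  .....

TTT.T
TF.FT
F...F
.....
.....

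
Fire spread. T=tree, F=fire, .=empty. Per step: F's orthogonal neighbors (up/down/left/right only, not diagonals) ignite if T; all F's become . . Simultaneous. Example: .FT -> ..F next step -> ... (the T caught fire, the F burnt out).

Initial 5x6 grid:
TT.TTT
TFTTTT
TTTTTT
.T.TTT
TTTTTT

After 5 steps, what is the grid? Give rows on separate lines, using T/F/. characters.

Step 1: 4 trees catch fire, 1 burn out
  TF.TTT
  F.FTTT
  TFTTTT
  .T.TTT
  TTTTTT
Step 2: 5 trees catch fire, 4 burn out
  F..TTT
  ...FTT
  F.FTTT
  .F.TTT
  TTTTTT
Step 3: 4 trees catch fire, 5 burn out
  ...FTT
  ....FT
  ...FTT
  ...TTT
  TFTTTT
Step 4: 6 trees catch fire, 4 burn out
  ....FT
  .....F
  ....FT
  ...FTT
  F.FTTT
Step 5: 4 trees catch fire, 6 burn out
  .....F
  ......
  .....F
  ....FT
  ...FTT

.....F
......
.....F
....FT
...FTT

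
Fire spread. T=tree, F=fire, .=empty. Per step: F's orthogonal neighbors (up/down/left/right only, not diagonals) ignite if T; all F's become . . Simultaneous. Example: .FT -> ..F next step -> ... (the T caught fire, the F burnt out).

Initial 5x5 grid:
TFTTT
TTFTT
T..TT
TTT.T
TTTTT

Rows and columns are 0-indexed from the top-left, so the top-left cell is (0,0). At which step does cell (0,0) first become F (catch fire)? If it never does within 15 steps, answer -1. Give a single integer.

Step 1: cell (0,0)='F' (+4 fires, +2 burnt)
  -> target ignites at step 1
Step 2: cell (0,0)='.' (+4 fires, +4 burnt)
Step 3: cell (0,0)='.' (+3 fires, +4 burnt)
Step 4: cell (0,0)='.' (+2 fires, +3 burnt)
Step 5: cell (0,0)='.' (+3 fires, +2 burnt)
Step 6: cell (0,0)='.' (+3 fires, +3 burnt)
Step 7: cell (0,0)='.' (+1 fires, +3 burnt)
Step 8: cell (0,0)='.' (+0 fires, +1 burnt)
  fire out at step 8

1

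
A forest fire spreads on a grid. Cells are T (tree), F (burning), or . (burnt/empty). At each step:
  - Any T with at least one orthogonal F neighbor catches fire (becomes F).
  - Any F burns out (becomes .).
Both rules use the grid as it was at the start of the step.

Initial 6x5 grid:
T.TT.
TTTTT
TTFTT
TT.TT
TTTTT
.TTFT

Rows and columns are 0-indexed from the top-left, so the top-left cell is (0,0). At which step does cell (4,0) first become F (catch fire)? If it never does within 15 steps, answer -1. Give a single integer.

Step 1: cell (4,0)='T' (+6 fires, +2 burnt)
Step 2: cell (4,0)='T' (+10 fires, +6 burnt)
Step 3: cell (4,0)='T' (+6 fires, +10 burnt)
Step 4: cell (4,0)='F' (+2 fires, +6 burnt)
  -> target ignites at step 4
Step 5: cell (4,0)='.' (+0 fires, +2 burnt)
  fire out at step 5

4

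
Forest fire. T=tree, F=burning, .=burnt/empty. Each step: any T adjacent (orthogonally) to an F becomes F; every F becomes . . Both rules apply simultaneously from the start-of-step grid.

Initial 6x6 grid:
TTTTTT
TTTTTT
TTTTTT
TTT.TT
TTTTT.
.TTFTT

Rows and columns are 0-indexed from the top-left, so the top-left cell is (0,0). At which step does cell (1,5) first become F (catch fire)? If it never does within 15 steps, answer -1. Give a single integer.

Step 1: cell (1,5)='T' (+3 fires, +1 burnt)
Step 2: cell (1,5)='T' (+4 fires, +3 burnt)
Step 3: cell (1,5)='T' (+3 fires, +4 burnt)
Step 4: cell (1,5)='T' (+5 fires, +3 burnt)
Step 5: cell (1,5)='T' (+6 fires, +5 burnt)
Step 6: cell (1,5)='F' (+6 fires, +6 burnt)
  -> target ignites at step 6
Step 7: cell (1,5)='.' (+4 fires, +6 burnt)
Step 8: cell (1,5)='.' (+1 fires, +4 burnt)
Step 9: cell (1,5)='.' (+0 fires, +1 burnt)
  fire out at step 9

6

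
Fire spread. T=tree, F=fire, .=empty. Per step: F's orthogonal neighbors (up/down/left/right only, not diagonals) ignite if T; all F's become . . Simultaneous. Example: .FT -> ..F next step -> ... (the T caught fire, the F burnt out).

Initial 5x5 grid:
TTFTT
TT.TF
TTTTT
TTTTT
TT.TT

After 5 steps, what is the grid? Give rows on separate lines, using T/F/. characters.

Step 1: 5 trees catch fire, 2 burn out
  TF.FF
  TT.F.
  TTTTF
  TTTTT
  TT.TT
Step 2: 4 trees catch fire, 5 burn out
  F....
  TF...
  TTTF.
  TTTTF
  TT.TT
Step 3: 5 trees catch fire, 4 burn out
  .....
  F....
  TFF..
  TTTF.
  TT.TF
Step 4: 4 trees catch fire, 5 burn out
  .....
  .....
  F....
  TFF..
  TT.F.
Step 5: 2 trees catch fire, 4 burn out
  .....
  .....
  .....
  F....
  TF...

.....
.....
.....
F....
TF...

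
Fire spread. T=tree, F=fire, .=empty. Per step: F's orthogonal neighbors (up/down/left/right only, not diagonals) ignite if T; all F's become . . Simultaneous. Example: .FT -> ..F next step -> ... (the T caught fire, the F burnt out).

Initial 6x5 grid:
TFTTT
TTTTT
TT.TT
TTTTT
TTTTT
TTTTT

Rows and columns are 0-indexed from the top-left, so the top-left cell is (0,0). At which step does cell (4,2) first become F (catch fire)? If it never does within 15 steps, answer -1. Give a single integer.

Step 1: cell (4,2)='T' (+3 fires, +1 burnt)
Step 2: cell (4,2)='T' (+4 fires, +3 burnt)
Step 3: cell (4,2)='T' (+4 fires, +4 burnt)
Step 4: cell (4,2)='T' (+5 fires, +4 burnt)
Step 5: cell (4,2)='F' (+5 fires, +5 burnt)
  -> target ignites at step 5
Step 6: cell (4,2)='.' (+4 fires, +5 burnt)
Step 7: cell (4,2)='.' (+2 fires, +4 burnt)
Step 8: cell (4,2)='.' (+1 fires, +2 burnt)
Step 9: cell (4,2)='.' (+0 fires, +1 burnt)
  fire out at step 9

5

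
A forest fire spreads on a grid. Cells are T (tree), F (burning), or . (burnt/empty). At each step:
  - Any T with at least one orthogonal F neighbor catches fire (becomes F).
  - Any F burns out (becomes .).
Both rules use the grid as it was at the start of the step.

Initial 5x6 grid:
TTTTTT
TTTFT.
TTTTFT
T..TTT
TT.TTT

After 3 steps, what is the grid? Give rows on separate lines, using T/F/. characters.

Step 1: 6 trees catch fire, 2 burn out
  TTTFTT
  TTF.F.
  TTTF.F
  T..TFT
  TT.TTT
Step 2: 7 trees catch fire, 6 burn out
  TTF.FT
  TF....
  TTF...
  T..F.F
  TT.TFT
Step 3: 6 trees catch fire, 7 burn out
  TF...F
  F.....
  TF....
  T.....
  TT.F.F

TF...F
F.....
TF....
T.....
TT.F.F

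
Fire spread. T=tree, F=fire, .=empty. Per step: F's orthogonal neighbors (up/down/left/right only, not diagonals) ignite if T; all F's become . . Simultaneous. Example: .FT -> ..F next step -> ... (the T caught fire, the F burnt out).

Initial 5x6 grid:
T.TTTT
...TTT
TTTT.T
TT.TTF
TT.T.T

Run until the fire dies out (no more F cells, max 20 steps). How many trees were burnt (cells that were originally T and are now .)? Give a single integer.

Step 1: +3 fires, +1 burnt (F count now 3)
Step 2: +2 fires, +3 burnt (F count now 2)
Step 3: +4 fires, +2 burnt (F count now 4)
Step 4: +3 fires, +4 burnt (F count now 3)
Step 5: +2 fires, +3 burnt (F count now 2)
Step 6: +3 fires, +2 burnt (F count now 3)
Step 7: +2 fires, +3 burnt (F count now 2)
Step 8: +1 fires, +2 burnt (F count now 1)
Step 9: +0 fires, +1 burnt (F count now 0)
Fire out after step 9
Initially T: 21, now '.': 29
Total burnt (originally-T cells now '.'): 20

Answer: 20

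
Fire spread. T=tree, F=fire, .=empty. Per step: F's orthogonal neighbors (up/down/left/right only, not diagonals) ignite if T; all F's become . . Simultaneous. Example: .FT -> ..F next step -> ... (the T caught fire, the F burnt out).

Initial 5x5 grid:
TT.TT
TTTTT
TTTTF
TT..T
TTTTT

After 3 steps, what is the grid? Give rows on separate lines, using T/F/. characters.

Step 1: 3 trees catch fire, 1 burn out
  TT.TT
  TTTTF
  TTTF.
  TT..F
  TTTTT
Step 2: 4 trees catch fire, 3 burn out
  TT.TF
  TTTF.
  TTF..
  TT...
  TTTTF
Step 3: 4 trees catch fire, 4 burn out
  TT.F.
  TTF..
  TF...
  TT...
  TTTF.

TT.F.
TTF..
TF...
TT...
TTTF.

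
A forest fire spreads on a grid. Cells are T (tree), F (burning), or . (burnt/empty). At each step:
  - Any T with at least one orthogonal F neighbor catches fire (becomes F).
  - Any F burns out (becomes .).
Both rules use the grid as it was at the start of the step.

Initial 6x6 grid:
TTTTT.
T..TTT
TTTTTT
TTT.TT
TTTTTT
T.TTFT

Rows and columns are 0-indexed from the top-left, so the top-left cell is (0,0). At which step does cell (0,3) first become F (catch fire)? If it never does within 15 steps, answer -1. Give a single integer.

Step 1: cell (0,3)='T' (+3 fires, +1 burnt)
Step 2: cell (0,3)='T' (+4 fires, +3 burnt)
Step 3: cell (0,3)='T' (+3 fires, +4 burnt)
Step 4: cell (0,3)='T' (+5 fires, +3 burnt)
Step 5: cell (0,3)='T' (+6 fires, +5 burnt)
Step 6: cell (0,3)='F' (+4 fires, +6 burnt)
  -> target ignites at step 6
Step 7: cell (0,3)='.' (+2 fires, +4 burnt)
Step 8: cell (0,3)='.' (+2 fires, +2 burnt)
Step 9: cell (0,3)='.' (+1 fires, +2 burnt)
Step 10: cell (0,3)='.' (+0 fires, +1 burnt)
  fire out at step 10

6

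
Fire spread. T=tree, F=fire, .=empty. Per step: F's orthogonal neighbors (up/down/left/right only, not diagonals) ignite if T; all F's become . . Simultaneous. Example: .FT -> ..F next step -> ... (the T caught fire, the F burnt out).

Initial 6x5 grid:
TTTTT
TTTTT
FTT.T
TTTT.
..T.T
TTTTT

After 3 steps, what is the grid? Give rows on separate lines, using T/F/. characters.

Step 1: 3 trees catch fire, 1 burn out
  TTTTT
  FTTTT
  .FT.T
  FTTT.
  ..T.T
  TTTTT
Step 2: 4 trees catch fire, 3 burn out
  FTTTT
  .FTTT
  ..F.T
  .FTT.
  ..T.T
  TTTTT
Step 3: 3 trees catch fire, 4 burn out
  .FTTT
  ..FTT
  ....T
  ..FT.
  ..T.T
  TTTTT

.FTTT
..FTT
....T
..FT.
..T.T
TTTTT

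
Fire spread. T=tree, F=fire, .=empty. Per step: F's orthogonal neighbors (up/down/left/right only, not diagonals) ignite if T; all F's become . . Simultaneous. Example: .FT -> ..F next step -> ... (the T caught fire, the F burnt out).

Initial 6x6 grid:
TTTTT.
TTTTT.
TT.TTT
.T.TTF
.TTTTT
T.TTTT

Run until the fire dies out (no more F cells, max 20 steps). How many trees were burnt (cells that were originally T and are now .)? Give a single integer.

Answer: 27

Derivation:
Step 1: +3 fires, +1 burnt (F count now 3)
Step 2: +4 fires, +3 burnt (F count now 4)
Step 3: +4 fires, +4 burnt (F count now 4)
Step 4: +4 fires, +4 burnt (F count now 4)
Step 5: +4 fires, +4 burnt (F count now 4)
Step 6: +3 fires, +4 burnt (F count now 3)
Step 7: +3 fires, +3 burnt (F count now 3)
Step 8: +2 fires, +3 burnt (F count now 2)
Step 9: +0 fires, +2 burnt (F count now 0)
Fire out after step 9
Initially T: 28, now '.': 35
Total burnt (originally-T cells now '.'): 27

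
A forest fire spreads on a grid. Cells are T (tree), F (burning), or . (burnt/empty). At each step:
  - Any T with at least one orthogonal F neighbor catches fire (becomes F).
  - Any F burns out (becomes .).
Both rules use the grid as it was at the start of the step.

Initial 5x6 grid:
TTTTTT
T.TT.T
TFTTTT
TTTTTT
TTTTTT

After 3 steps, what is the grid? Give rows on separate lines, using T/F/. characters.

Step 1: 3 trees catch fire, 1 burn out
  TTTTTT
  T.TT.T
  F.FTTT
  TFTTTT
  TTTTTT
Step 2: 6 trees catch fire, 3 burn out
  TTTTTT
  F.FT.T
  ...FTT
  F.FTTT
  TFTTTT
Step 3: 7 trees catch fire, 6 burn out
  FTFTTT
  ...F.T
  ....FT
  ...FTT
  F.FTTT

FTFTTT
...F.T
....FT
...FTT
F.FTTT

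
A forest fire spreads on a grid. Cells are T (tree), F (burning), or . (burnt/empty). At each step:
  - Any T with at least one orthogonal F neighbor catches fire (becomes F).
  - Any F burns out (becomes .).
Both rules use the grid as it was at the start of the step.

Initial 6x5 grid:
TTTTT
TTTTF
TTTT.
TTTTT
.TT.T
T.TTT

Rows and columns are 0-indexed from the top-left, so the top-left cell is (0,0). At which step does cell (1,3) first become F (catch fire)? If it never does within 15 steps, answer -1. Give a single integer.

Step 1: cell (1,3)='F' (+2 fires, +1 burnt)
  -> target ignites at step 1
Step 2: cell (1,3)='.' (+3 fires, +2 burnt)
Step 3: cell (1,3)='.' (+4 fires, +3 burnt)
Step 4: cell (1,3)='.' (+5 fires, +4 burnt)
Step 5: cell (1,3)='.' (+5 fires, +5 burnt)
Step 6: cell (1,3)='.' (+4 fires, +5 burnt)
Step 7: cell (1,3)='.' (+1 fires, +4 burnt)
Step 8: cell (1,3)='.' (+0 fires, +1 burnt)
  fire out at step 8

1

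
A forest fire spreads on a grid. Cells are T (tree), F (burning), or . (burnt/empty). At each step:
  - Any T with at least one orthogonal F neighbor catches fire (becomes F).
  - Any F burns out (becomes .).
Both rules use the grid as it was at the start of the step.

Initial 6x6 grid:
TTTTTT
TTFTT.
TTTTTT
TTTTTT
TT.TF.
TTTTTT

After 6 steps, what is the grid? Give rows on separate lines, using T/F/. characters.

Step 1: 7 trees catch fire, 2 burn out
  TTFTTT
  TF.FT.
  TTFTTT
  TTTTFT
  TT.F..
  TTTTFT
Step 2: 12 trees catch fire, 7 burn out
  TF.FTT
  F...F.
  TF.FFT
  TTFF.F
  TT....
  TTTF.F
Step 3: 6 trees catch fire, 12 burn out
  F...FT
  ......
  F....F
  TF....
  TT....
  TTF...
Step 4: 4 trees catch fire, 6 burn out
  .....F
  ......
  ......
  F.....
  TF....
  TF....
Step 5: 2 trees catch fire, 4 burn out
  ......
  ......
  ......
  ......
  F.....
  F.....
Step 6: 0 trees catch fire, 2 burn out
  ......
  ......
  ......
  ......
  ......
  ......

......
......
......
......
......
......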